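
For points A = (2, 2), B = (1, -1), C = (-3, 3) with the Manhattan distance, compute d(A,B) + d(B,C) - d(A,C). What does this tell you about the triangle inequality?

d(A,B) = 1 + 3 = 4, d(B,C) = 4 + 4 = 8, d(A,C) = 5 + 1 = 6.
d(A,B) + d(B,C) - d(A,C) = 4 + 8 - 6 = 12 - 6 = 6. This is ≥ 0, so the triangle inequality holds for these points.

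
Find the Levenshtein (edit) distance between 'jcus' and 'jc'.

Let D[i][j] be the edit distance between the first i characters of 'jcus' and the first j characters of 'jc', with D[i][0] = i, D[0][j] = j, and D[i][j] = D[i-1][j-1] if the characters match, else 1 + min(D[i-1][j], D[i][j-1], D[i-1][j-1]). Filling the table (rows: prefixes of 'jcus', columns: prefixes of 'jc'):
     ε  j  c
  ε  0  1  2
  j  1  0  1
  c  2  1  0
  u  3  2  1
  s  4  3  2
The bottom-right entry gives D[4][2] = 2, so no sequence of fewer than 2 edits works. Backtracking through the table gives one optimal edit sequence (2 edits):
  jcus → jcs (del u @3)
  jcs → jc (del s @3)
Edit distance = 2.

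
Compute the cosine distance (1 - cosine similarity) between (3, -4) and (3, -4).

With u = (3, -4), v = (3, -4):
u·v = 3·3 + (-4)·(-4) = 9 + 16 = 25.
|u| = √(3² + (-4)²) = √25, |v| = √(3² + (-4)²) = √25, so |u||v| = √(25·25) = √625 = 25.
cos θ = (u·v)/(|u||v|) = 25/25 = 1
Cosine distance = 1 - cos θ = 1 - 1 = 0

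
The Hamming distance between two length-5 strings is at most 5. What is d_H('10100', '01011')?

Differing positions: 1, 2, 3, 4, 5. Hamming distance = 5. The maximum possible Hamming distance for length-5 strings is 5, so d_H/5 = 5/5 = 1.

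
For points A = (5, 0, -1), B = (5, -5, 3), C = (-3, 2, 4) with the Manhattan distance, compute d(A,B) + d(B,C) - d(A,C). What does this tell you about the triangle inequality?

d(A,B) = 0 + 5 + 4 = 9, d(B,C) = 8 + 7 + 1 = 16, d(A,C) = 8 + 2 + 5 = 15.
d(A,B) + d(B,C) - d(A,C) = 9 + 16 - 15 = 25 - 15 = 10. This is ≥ 0, so the triangle inequality holds for these points.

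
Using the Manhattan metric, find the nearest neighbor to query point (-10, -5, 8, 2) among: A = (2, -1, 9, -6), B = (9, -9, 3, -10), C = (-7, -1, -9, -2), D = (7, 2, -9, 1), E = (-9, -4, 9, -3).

Distances: d(A) = 25, d(B) = 40, d(C) = 28, d(D) = 42, d(E) = 8. Nearest: E = (-9, -4, 9, -3) with distance 8.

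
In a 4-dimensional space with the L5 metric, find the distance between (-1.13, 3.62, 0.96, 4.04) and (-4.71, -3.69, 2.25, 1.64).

(Σ|x_i - y_i|^5)^(1/5) = (|-1.13 - (-4.71)|^5 + |3.62 - (-3.69)|^5 + |0.96 - 2.25|^5 + |4.04 - 1.64|^5)^(1/5)
= (3.58^5 + 7.31^5 + 1.29^5 + 2.4^5)^(1/5) ≈ (588.0512 + 20873.0967 + 3.5723 + 79.6262)^(1/5) = (21544.3464)^(1/5) ≈ 7.3564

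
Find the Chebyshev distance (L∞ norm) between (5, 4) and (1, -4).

max(|x_i - y_i|) = max(|5 - 1|, |4 - (-4)|) = max(4, 8) = 8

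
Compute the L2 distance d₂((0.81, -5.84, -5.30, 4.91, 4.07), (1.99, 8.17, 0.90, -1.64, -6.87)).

√(Σ(x_i - y_i)²) = √((0.81 - 1.99)² + (-5.84 - 8.17)² + (-5.3 - 0.9)² + (4.91 - (-1.64))² + (4.07 - (-6.87))²)
= √((-1.18)² + (-14.01)² + (-6.2)² + 6.55² + 10.94²) = √(1.3924 + 196.2801 + 38.44 + 42.9025 + 119.6836) = √398.6986 ≈ 19.9674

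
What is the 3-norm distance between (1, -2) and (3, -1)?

(Σ|x_i - y_i|^3)^(1/3) = (|1 - 3|^3 + |-2 - (-1)|^3)^(1/3)
= (2^3 + 1^3)^(1/3) = (8 + 1)^(1/3) = (9)^(1/3) ≈ 2.0801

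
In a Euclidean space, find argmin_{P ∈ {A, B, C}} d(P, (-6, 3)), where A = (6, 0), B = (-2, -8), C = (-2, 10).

Distances: d(A) ≈ 12.3693, d(B) ≈ 11.7047, d(C) ≈ 8.0623. Nearest: C = (-2, 10) with distance 8.0623.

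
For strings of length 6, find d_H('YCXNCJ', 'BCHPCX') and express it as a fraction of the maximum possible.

Differing positions: 1, 3, 4, 6. Hamming distance = 4. The maximum possible Hamming distance for length-6 strings is 6, so d_H/6 = 4/6 ≈ 0.6667.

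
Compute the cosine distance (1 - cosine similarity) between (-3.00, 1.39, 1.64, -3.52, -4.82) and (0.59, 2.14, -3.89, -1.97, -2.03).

With u = (-3.00, 1.39, 1.64, -3.52, -4.82), v = (0.59, 2.14, -3.89, -1.97, -2.03):
u·v = (-3)·0.59 + 1.39·2.14 + 1.64·(-3.89) + (-3.52)·(-1.97) + (-4.82)·(-2.03) = (-1.77) + 2.9746 + (-6.3796) + 6.9344 + 9.7846 = 11.544.
|u| = √((-3)² + 1.39² + 1.64² + (-3.52)² + (-4.82)²) = √(9 + 1.9321 + 2.6896 + 12.3904 + 23.2324) = √49.2445, |v| = √(0.59² + 2.14² + (-3.89)² + (-1.97)² + (-2.03)²) = √(0.3481 + 4.5796 + 15.1321 + 3.8809 + 4.1209) = √28.0616.
cos θ = (u·v)/(|u||v|) = 11.544/(√49.2445·√28.0616) ≈ 0.3105
Cosine distance = 1 - cos θ ≈ 1 - 0.3105 = 0.6895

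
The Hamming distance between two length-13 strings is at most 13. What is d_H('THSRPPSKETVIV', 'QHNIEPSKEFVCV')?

Differing positions: 1, 3, 4, 5, 10, 12. Hamming distance = 6. The maximum possible Hamming distance for length-13 strings is 13, so d_H/13 = 6/13 ≈ 0.4615.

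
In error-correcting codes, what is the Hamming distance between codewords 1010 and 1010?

Differing positions: none. Hamming distance = 0.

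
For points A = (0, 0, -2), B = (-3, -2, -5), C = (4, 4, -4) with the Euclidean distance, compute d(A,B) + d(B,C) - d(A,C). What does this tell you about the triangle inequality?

d(A,B) = √(3² + 2² + 3²) = √22 ≈ 4.6904, d(B,C) = √(7² + 6² + 1²) = √86 ≈ 9.2736, d(A,C) = √(4² + 4² + 2²) = √36 = 6.
d(A,B) + d(B,C) - d(A,C) = 4.6904 + 9.2736 - 6 = 13.964 - 6 = 7.964 (to 4 decimal places). This is ≥ 0, so the triangle inequality holds for these points.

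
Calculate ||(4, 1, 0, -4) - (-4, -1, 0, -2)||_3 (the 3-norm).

(Σ|x_i - y_i|^3)^(1/3) = (|4 - (-4)|^3 + |1 - (-1)|^3 + |0 - 0|^3 + |-4 - (-2)|^3)^(1/3)
= (8^3 + 2^3 + 0^3 + 2^3)^(1/3) = (512 + 8 + 0 + 8)^(1/3) = (528)^(1/3) ≈ 8.0825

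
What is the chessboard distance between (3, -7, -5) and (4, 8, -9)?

max(|x_i - y_i|) = max(|3 - 4|, |-7 - 8|, |-5 - (-9)|) = max(1, 15, 4) = 15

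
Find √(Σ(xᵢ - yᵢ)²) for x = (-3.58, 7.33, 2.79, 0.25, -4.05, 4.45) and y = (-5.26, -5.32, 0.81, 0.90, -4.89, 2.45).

√(Σ(x_i - y_i)²) = √((-3.58 - (-5.26))² + (7.33 - (-5.32))² + (2.79 - 0.81)² + (0.25 - 0.9)² + (-4.05 - (-4.89))² + (4.45 - 2.45)²)
= √(1.68² + 12.65² + 1.98² + (-0.65)² + 0.84² + 2²) = √(2.8224 + 160.0225 + 3.9204 + 0.4225 + 0.7056 + 4) = √171.8934 ≈ 13.1108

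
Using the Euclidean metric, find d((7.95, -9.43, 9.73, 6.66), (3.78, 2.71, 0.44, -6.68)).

√(Σ(x_i - y_i)²) = √((7.95 - 3.78)² + (-9.43 - 2.71)² + (9.73 - 0.44)² + (6.66 - (-6.68))²)
= √(4.17² + (-12.14)² + 9.29² + 13.34²) = √(17.3889 + 147.3796 + 86.3041 + 177.9556) = √429.0282 ≈ 20.713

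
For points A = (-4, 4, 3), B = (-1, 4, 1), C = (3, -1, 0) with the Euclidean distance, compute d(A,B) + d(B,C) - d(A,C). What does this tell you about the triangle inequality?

d(A,B) = √(3² + 0² + 2²) = √13 ≈ 3.6056, d(B,C) = √(4² + 5² + 1²) = √42 ≈ 6.4807, d(A,C) = √(7² + 5² + 3²) = √83 ≈ 9.1104.
d(A,B) + d(B,C) - d(A,C) = 3.6056 + 6.4807 - 9.1104 = 10.0863 - 9.1104 = 0.9759 (to 4 decimal places). This is ≥ 0, so the triangle inequality holds for these points.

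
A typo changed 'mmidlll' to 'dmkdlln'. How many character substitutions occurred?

Differing positions: 1, 3, 7. Hamming distance = 3.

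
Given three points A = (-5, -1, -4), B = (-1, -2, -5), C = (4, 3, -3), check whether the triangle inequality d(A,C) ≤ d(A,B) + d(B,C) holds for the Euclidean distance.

d(A,B) = √(4² + 1² + 1²) = √18 ≈ 4.2426, d(B,C) = √(5² + 5² + 2²) = √54 ≈ 7.3485, d(A,C) = √(9² + 4² + 1²) = √98 ≈ 9.8995.
d(A,C) ≈ 9.8995 ≤ 4.2426 + 7.3485 = 11.5911. Triangle inequality is satisfied.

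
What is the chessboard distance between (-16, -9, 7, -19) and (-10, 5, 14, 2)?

max(|x_i - y_i|) = max(|-16 - (-10)|, |-9 - 5|, |7 - 14|, |-19 - 2|) = max(6, 14, 7, 21) = 21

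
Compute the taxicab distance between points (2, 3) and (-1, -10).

Σ|x_i - y_i| = |2 - (-1)| + |3 - (-10)| = 3 + 13 = 16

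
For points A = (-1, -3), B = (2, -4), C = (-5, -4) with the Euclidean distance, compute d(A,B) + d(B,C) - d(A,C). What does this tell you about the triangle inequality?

d(A,B) = √(3² + 1²) = √10 ≈ 3.1623, d(B,C) = √(7² + 0²) = √49 = 7, d(A,C) = √(4² + 1²) = √17 ≈ 4.1231.
d(A,B) + d(B,C) - d(A,C) = 3.1623 + 7 - 4.1231 = 10.1623 - 4.1231 = 6.0392 (to 4 decimal places). This is ≥ 0, so the triangle inequality holds for these points.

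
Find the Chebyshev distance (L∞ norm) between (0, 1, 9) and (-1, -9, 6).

max(|x_i - y_i|) = max(|0 - (-1)|, |1 - (-9)|, |9 - 6|) = max(1, 10, 3) = 10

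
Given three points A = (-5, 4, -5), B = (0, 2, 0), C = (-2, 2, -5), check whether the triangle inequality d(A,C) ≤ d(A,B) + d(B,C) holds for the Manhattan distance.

d(A,B) = 5 + 2 + 5 = 12, d(B,C) = 2 + 0 + 5 = 7, d(A,C) = 3 + 2 + 0 = 5.
d(A,C) = 5 ≤ 12 + 7 = 19. Triangle inequality is satisfied.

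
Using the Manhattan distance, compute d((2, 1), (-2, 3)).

Σ|x_i - y_i| = |2 - (-2)| + |1 - 3| = 4 + 2 = 6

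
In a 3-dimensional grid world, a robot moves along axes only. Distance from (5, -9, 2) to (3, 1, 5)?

Σ|x_i - y_i| = |5 - 3| + |-9 - 1| + |2 - 5| = 2 + 10 + 3 = 15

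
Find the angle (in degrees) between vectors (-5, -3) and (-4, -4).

With u = (-5, -3), v = (-4, -4):
u·v = (-5)·(-4) + (-3)·(-4) = 20 + 12 = 32.
|u| = √((-5)² + (-3)²) = √34, |v| = √((-4)² + (-4)²) = √32, so |u||v| = √(34·32) = √1088.
cos θ = (u·v)/(|u||v|) = 32/√1088 ≈ 0.970143
θ = arccos(0.970143) ≈ 14.04°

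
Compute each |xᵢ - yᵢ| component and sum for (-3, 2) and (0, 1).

Σ|x_i - y_i| = |-3 - 0| + |2 - 1| = 3 + 1 = 4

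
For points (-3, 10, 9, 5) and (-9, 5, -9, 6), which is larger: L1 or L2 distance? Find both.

L1 = |-3 - (-9)| + |10 - 5| + |9 - (-9)| + |5 - 6| = 6 + 5 + 18 + 1 = 30
L2 = √(6² + 5² + 18² + 1²) = √386 ≈ 19.6469
L1 ≥ L2 always (equality iff movement is along one axis); L1 > L2 here.
Ratio L1/L2 = 30/√386 ≈ 1.527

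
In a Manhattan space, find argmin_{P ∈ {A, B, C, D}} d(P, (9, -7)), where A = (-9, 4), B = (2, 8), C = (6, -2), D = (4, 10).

Distances: d(A) = 29, d(B) = 22, d(C) = 8, d(D) = 22. Nearest: C = (6, -2) with distance 8.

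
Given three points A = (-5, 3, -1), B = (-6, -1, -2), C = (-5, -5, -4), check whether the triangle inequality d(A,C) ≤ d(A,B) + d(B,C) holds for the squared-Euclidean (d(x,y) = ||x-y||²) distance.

d(A,B) = 1² + 4² + 1² = 18, d(B,C) = 1² + 4² + 2² = 21, d(A,C) = 0² + 8² + 3² = 73.
d(A,C) = 73 > 18 + 21 = 39. Triangle inequality is VIOLATED. (Squared-Euclidean is not a metric — this is a counterexample.)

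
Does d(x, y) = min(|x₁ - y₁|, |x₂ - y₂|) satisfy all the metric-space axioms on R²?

No. d fails identity of indiscernibles: take x = (-1, 0) and y = (-1, 6). Then d(x,y) = min(|-1 - (-1)|, |0 - 6|) = min(0, 6) = 0, yet x ≠ y.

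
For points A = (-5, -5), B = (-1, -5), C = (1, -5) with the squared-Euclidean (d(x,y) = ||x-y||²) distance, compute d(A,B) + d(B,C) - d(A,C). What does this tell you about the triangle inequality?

d(A,B) = 4² + 0² = 16, d(B,C) = 2² + 0² = 4, d(A,C) = 6² + 0² = 36.
d(A,B) + d(B,C) - d(A,C) = 16 + 4 - 36 = 20 - 36 = -16. This is < 0, so the triangle inequality FAILS for these points (squared-Euclidean is not a metric).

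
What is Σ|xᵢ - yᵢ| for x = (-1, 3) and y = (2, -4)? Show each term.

Σ|x_i - y_i| = |-1 - 2| + |3 - (-4)| = 3 + 7 = 10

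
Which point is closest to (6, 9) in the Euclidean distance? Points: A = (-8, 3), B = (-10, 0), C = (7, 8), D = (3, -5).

Distances: d(A) ≈ 15.2315, d(B) ≈ 18.3576, d(C) ≈ 1.4142, d(D) ≈ 14.3178. Nearest: C = (7, 8) with distance 1.4142.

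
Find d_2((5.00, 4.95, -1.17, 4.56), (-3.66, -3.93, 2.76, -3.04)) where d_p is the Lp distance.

(Σ|x_i - y_i|^2)^(1/2) = (|5 - (-3.66)|^2 + |4.95 - (-3.93)|^2 + |-1.17 - 2.76|^2 + |4.56 - (-3.04)|^2)^(1/2)
= (8.66^2 + 8.88^2 + 3.93^2 + 7.6^2)^(1/2) = (74.9956 + 78.8544 + 15.4449 + 57.76)^(1/2) = (227.0549)^(1/2) ≈ 15.0683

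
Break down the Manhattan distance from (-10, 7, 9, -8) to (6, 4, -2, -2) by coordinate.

Σ|x_i - y_i| = |-10 - 6| + |7 - 4| + |9 - (-2)| + |-8 - (-2)| = 16 + 3 + 11 + 6 = 36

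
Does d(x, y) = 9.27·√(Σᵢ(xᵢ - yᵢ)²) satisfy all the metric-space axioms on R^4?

Yes. The L2 (Euclidean) norm induces a metric on R^4, and multiplying a metric by a positive constant 9.27 > 0 preserves all four axioms: non-negativity (9.27·||x-y|| ≥ 0), identity (9.27·||x-y|| = 0 ⟺ ||x-y|| = 0 ⟺ x = y), symmetry (||x-y|| = ||y-x||), and the triangle inequality (9.27·||x-z|| ≤ 9.27·||x-y|| + 9.27·||y-z||). So d is a metric.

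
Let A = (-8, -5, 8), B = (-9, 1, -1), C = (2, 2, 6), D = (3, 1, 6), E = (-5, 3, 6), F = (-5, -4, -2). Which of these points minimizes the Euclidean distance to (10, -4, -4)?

Distances: d(A) ≈ 21.6564, d(B) ≈ 19.8746, d(C) ≈ 14.1421, d(D) ≈ 13.1909, d(E) ≈ 19.3391, d(F) ≈ 15.1327. Nearest: D = (3, 1, 6) with distance 13.1909.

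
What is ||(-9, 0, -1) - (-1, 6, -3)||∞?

max(|x_i - y_i|) = max(|-9 - (-1)|, |0 - 6|, |-1 - (-3)|) = max(8, 6, 2) = 8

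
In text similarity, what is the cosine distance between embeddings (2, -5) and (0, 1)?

With u = (2, -5), v = (0, 1):
u·v = 2·0 + (-5)·1 = 0 + (-5) = -5.
|u| = √(2² + (-5)²) = √29, |v| = √(0² + 1²) = √1, so |u||v| = √(29·1) = √29.
cos θ = (u·v)/(|u||v|) = -5/√29 ≈ -0.9285
Cosine distance = 1 - cos θ ≈ 1 - (-0.9285) = 1.9285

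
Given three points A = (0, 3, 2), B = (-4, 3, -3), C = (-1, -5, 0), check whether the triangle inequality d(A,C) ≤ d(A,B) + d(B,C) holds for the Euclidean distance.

d(A,B) = √(4² + 0² + 5²) = √41 ≈ 6.4031, d(B,C) = √(3² + 8² + 3²) = √82 ≈ 9.0554, d(A,C) = √(1² + 8² + 2²) = √69 ≈ 8.3066.
d(A,C) ≈ 8.3066 ≤ 6.4031 + 9.0554 = 15.4585. Triangle inequality is satisfied.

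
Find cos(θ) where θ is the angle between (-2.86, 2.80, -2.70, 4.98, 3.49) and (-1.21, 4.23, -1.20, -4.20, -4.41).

With u = (-2.86, 2.80, -2.70, 4.98, 3.49), v = (-1.21, 4.23, -1.20, -4.20, -4.41):
u·v = (-2.86)·(-1.21) + 2.8·4.23 + (-2.7)·(-1.2) + 4.98·(-4.2) + 3.49·(-4.41) = 3.4606 + 11.844 + 3.24 + (-20.916) + (-15.3909) = -17.7623.
|u| = √((-2.86)² + 2.8² + (-2.7)² + 4.98² + 3.49²) = √(8.1796 + 7.84 + 7.29 + 24.8004 + 12.1801) = √60.2901, |v| = √((-1.21)² + 4.23² + (-1.2)² + (-4.2)² + (-4.41)²) = √(1.4641 + 17.8929 + 1.44 + 17.64 + 19.4481) = √57.8851.
cos θ = (u·v)/(|u||v|) = -17.7623/(√60.2901·√57.8851) ≈ -0.3007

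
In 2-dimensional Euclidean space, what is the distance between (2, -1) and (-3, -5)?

√(Σ(x_i - y_i)²) = √((2 - (-3))² + (-1 - (-5))²)
= √(5² + 4²) = √(25 + 16) = √41 ≈ 6.4031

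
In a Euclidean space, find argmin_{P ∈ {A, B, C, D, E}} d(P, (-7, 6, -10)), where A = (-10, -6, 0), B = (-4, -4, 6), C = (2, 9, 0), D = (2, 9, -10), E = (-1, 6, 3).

Distances: d(A) ≈ 15.906, d(B) ≈ 19.105, d(C) ≈ 13.784, d(D) ≈ 9.4868, d(E) ≈ 14.3178. Nearest: D = (2, 9, -10) with distance 9.4868.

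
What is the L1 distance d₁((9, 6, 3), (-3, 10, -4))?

Σ|x_i - y_i| = |9 - (-3)| + |6 - 10| + |3 - (-4)| = 12 + 4 + 7 = 23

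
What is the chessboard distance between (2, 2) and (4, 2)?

max(|x_i - y_i|) = max(|2 - 4|, |2 - 2|) = max(2, 0) = 2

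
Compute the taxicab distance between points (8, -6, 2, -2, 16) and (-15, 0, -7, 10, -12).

Σ|x_i - y_i| = |8 - (-15)| + |-6 - 0| + |2 - (-7)| + |-2 - 10| + |16 - (-12)| = 23 + 6 + 9 + 12 + 28 = 78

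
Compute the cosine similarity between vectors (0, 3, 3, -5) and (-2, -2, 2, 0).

With u = (0, 3, 3, -5), v = (-2, -2, 2, 0):
u·v = 0·(-2) + 3·(-2) + 3·2 + (-5)·0 = 0 + (-6) + 6 + 0 = 0.
|u| = √(0² + 3² + 3² + (-5)²) = √43, |v| = √((-2)² + (-2)² + 2² + 0²) = √12, so |u||v| = √(43·12) = √516.
cos θ = (u·v)/(|u||v|) = 0/√516 = 0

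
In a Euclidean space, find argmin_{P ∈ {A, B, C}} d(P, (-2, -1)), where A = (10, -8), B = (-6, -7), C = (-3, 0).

Distances: d(A) ≈ 13.8924, d(B) ≈ 7.2111, d(C) ≈ 1.4142. Nearest: C = (-3, 0) with distance 1.4142.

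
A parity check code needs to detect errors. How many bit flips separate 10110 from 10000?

Differing positions: 3, 4. Hamming distance = 2.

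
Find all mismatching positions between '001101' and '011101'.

Differing positions: 2. Hamming distance = 1.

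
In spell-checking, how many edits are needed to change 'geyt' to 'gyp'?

Let D[i][j] be the edit distance between the first i characters of 'geyt' and the first j characters of 'gyp', with D[i][0] = i, D[0][j] = j, and D[i][j] = D[i-1][j-1] if the characters match, else 1 + min(D[i-1][j], D[i][j-1], D[i-1][j-1]). Filling the table (rows: prefixes of 'geyt', columns: prefixes of 'gyp'):
     ε  g  y  p
  ε  0  1  2  3
  g  1  0  1  2
  e  2  1  1  2
  y  3  2  1  2
  t  4  3  2  2
The bottom-right entry gives D[4][3] = 2, so no sequence of fewer than 2 edits works. Backtracking through the table gives one optimal edit sequence (2 edits):
  geyt → gyt (del e @2)
  gyt → gyp (sub t→p @3)
Edit distance = 2.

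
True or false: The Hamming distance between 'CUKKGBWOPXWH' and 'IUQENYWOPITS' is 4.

Differing positions: 1, 3, 4, 5, 6, 10, 11, 12. Hamming distance = 8, so the claim that d_H = 4 is false.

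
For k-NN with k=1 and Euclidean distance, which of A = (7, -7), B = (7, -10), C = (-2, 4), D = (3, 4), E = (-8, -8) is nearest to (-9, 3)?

Distances: d(A) ≈ 18.868, d(B) ≈ 20.6155, d(C) ≈ 7.0711, d(D) ≈ 12.0416, d(E) ≈ 11.0454. Nearest: C = (-2, 4) with distance 7.0711.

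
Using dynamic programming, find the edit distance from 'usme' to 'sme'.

Let D[i][j] be the edit distance between the first i characters of 'usme' and the first j characters of 'sme', with D[i][0] = i, D[0][j] = j, and D[i][j] = D[i-1][j-1] if the characters match, else 1 + min(D[i-1][j], D[i][j-1], D[i-1][j-1]). Filling the table (rows: prefixes of 'usme', columns: prefixes of 'sme'):
     ε  s  m  e
  ε  0  1  2  3
  u  1  1  2  3
  s  2  1  2  3
  m  3  2  1  2
  e  4  3  2  1
The bottom-right entry gives D[4][3] = 1, so no sequence of fewer than 1 edit works. Backtracking through the table gives one optimal edit sequence (1 edit):
  usme → sme (del u @1)
Edit distance = 1.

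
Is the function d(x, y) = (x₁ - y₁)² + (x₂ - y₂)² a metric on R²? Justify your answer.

No. The squared Euclidean distance fails the triangle inequality. Counterexample: x = (0, 0), y = (5, 2), z = (10, 4). d(x,z) = 10² + 4² = 116, but d(x,y) + d(y,z) = (5² + 2²) + (5² + 2²) = 29 + 29 = 58. Since 116 > 58, the triangle inequality is violated. (Note: √d, the ordinary Euclidean distance, IS a metric.)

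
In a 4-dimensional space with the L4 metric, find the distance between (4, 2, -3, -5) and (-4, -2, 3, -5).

(Σ|x_i - y_i|^4)^(1/4) = (|4 - (-4)|^4 + |2 - (-2)|^4 + |-3 - 3|^4 + |-5 - (-5)|^4)^(1/4)
= (8^4 + 4^4 + 6^4 + 0^4)^(1/4) = (4096 + 256 + 1296 + 0)^(1/4) = (5648)^(1/4) ≈ 8.6691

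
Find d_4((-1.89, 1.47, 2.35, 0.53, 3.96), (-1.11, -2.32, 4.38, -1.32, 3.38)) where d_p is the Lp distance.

(Σ|x_i - y_i|^4)^(1/4) = (|-1.89 - (-1.11)|^4 + |1.47 - (-2.32)|^4 + |2.35 - 4.38|^4 + |0.53 - (-1.32)|^4 + |3.96 - 3.38|^4)^(1/4)
= (0.78^4 + 3.79^4 + 2.03^4 + 1.85^4 + 0.58^4)^(1/4) ≈ (0.3702 + 206.3274 + 16.9818 + 11.7135 + 0.1132)^(1/4) = (235.5061)^(1/4) ≈ 3.9174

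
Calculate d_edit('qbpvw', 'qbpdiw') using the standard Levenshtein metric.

Let D[i][j] be the edit distance between the first i characters of 'qbpvw' and the first j characters of 'qbpdiw', with D[i][0] = i, D[0][j] = j, and D[i][j] = D[i-1][j-1] if the characters match, else 1 + min(D[i-1][j], D[i][j-1], D[i-1][j-1]). Filling the table (rows: prefixes of 'qbpvw', columns: prefixes of 'qbpdiw'):
     ε  q  b  p  d  i  w
  ε  0  1  2  3  4  5  6
  q  1  0  1  2  3  4  5
  b  2  1  0  1  2  3  4
  p  3  2  1  0  1  2  3
  v  4  3  2  1  1  2  3
  w  5  4  3  2  2  2  2
The bottom-right entry gives D[5][6] = 2, so no sequence of fewer than 2 edits works. Backtracking through the table gives one optimal edit sequence (2 edits):
  qbpvw → qbpdvw (ins d @4)
  qbpdvw → qbpdiw (sub v→i @5)
Edit distance = 2.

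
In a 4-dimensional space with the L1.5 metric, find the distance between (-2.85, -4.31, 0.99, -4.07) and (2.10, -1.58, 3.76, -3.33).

(Σ|x_i - y_i|^1.5)^(1/1.5) = (|-2.85 - 2.1|^1.5 + |-4.31 - (-1.58)|^1.5 + |0.99 - 3.76|^1.5 + |-4.07 - (-3.33)|^1.5)^(1/1.5)
= (4.95^1.5 + 2.73^1.5 + 2.77^1.5 + 0.74^1.5)^(1/1.5) ≈ (11.0131 + 4.5107 + 4.6102 + 0.6366)^(1/1.5) = (20.7706)^(1/1.5) ≈ 7.5561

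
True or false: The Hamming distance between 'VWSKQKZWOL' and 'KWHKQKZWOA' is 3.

Differing positions: 1, 3, 10. Hamming distance = 3, so the claim is true.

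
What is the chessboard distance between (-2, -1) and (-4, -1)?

max(|x_i - y_i|) = max(|-2 - (-4)|, |-1 - (-1)|) = max(2, 0) = 2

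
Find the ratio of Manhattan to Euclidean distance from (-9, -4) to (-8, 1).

L1 = |-9 - (-8)| + |-4 - 1| = 1 + 5 = 6
L2 = √(1² + 5²) = √26 ≈ 5.099
L1 ≥ L2 always (equality iff movement is along one axis); L1 > L2 here.
Ratio L1/L2 = 6/√26 ≈ 1.1767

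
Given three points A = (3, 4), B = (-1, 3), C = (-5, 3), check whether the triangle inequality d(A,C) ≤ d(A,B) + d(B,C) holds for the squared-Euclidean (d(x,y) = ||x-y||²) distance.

d(A,B) = 4² + 1² = 17, d(B,C) = 4² + 0² = 16, d(A,C) = 8² + 1² = 65.
d(A,C) = 65 > 17 + 16 = 33. Triangle inequality is VIOLATED. (Squared-Euclidean is not a metric — this is a counterexample.)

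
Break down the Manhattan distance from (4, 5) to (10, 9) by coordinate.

Σ|x_i - y_i| = |4 - 10| + |5 - 9| = 6 + 4 = 10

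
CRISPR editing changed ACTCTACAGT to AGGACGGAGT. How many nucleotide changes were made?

Differing positions: 2, 3, 4, 5, 6, 7. Hamming distance = 6.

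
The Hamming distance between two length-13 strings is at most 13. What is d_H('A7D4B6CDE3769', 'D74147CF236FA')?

Differing positions: 1, 3, 4, 5, 6, 8, 9, 11, 12, 13. Hamming distance = 10. The maximum possible Hamming distance for length-13 strings is 13, so d_H/13 = 10/13 ≈ 0.7692.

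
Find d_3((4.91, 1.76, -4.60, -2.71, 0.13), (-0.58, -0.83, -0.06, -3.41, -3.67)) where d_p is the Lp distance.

(Σ|x_i - y_i|^3)^(1/3) = (|4.91 - (-0.58)|^3 + |1.76 - (-0.83)|^3 + |-4.6 - (-0.06)|^3 + |-2.71 - (-3.41)|^3 + |0.13 - (-3.67)|^3)^(1/3)
= (5.49^3 + 2.59^3 + 4.54^3 + 0.7^3 + 3.8^3)^(1/3) ≈ (165.4691 + 17.374 + 93.5767 + 0.343 + 54.872)^(1/3) = (331.6348)^(1/3) ≈ 6.9218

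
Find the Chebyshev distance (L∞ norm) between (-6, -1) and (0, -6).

max(|x_i - y_i|) = max(|-6 - 0|, |-1 - (-6)|) = max(6, 5) = 6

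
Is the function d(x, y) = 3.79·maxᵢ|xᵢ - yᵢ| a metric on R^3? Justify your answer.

Yes. The L∞ (Chebyshev) norm induces a metric on R^3, and multiplying a metric by a positive constant 3.79 > 0 preserves all four axioms: non-negativity (3.79·||x-y|| ≥ 0), identity (3.79·||x-y|| = 0 ⟺ ||x-y|| = 0 ⟺ x = y), symmetry (||x-y|| = ||y-x||), and the triangle inequality (3.79·||x-z|| ≤ 3.79·||x-y|| + 3.79·||y-z||). So d is a metric.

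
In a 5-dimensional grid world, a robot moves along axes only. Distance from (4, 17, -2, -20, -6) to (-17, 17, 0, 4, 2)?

Σ|x_i - y_i| = |4 - (-17)| + |17 - 17| + |-2 - 0| + |-20 - 4| + |-6 - 2| = 21 + 0 + 2 + 24 + 8 = 55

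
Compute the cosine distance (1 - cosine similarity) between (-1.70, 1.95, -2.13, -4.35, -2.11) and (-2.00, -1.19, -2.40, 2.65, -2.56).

With u = (-1.70, 1.95, -2.13, -4.35, -2.11), v = (-2.00, -1.19, -2.40, 2.65, -2.56):
u·v = (-1.7)·(-2) + 1.95·(-1.19) + (-2.13)·(-2.4) + (-4.35)·2.65 + (-2.11)·(-2.56) = 3.4 + (-2.3205) + 5.112 + (-11.5275) + 5.4016 = 0.0656.
|u| = √((-1.7)² + 1.95² + (-2.13)² + (-4.35)² + (-2.11)²) = √(2.89 + 3.8025 + 4.5369 + 18.9225 + 4.4521) = √34.604, |v| = √((-2)² + (-1.19)² + (-2.4)² + 2.65² + (-2.56)²) = √(4 + 1.4161 + 5.76 + 7.0225 + 6.5536) = √24.7522.
cos θ = (u·v)/(|u||v|) = 0.0656/(√34.604·√24.7522) ≈ 0.0022
Cosine distance = 1 - cos θ ≈ 1 - 0.0022 = 0.9978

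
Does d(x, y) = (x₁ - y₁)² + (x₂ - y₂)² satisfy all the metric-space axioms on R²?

No. The squared Euclidean distance fails the triangle inequality. Counterexample: x = (0, 0), y = (2, 5), z = (4, 10). d(x,z) = 4² + 10² = 116, but d(x,y) + d(y,z) = (2² + 5²) + (2² + 5²) = 29 + 29 = 58. Since 116 > 58, the triangle inequality is violated. (Note: √d, the ordinary Euclidean distance, IS a metric.)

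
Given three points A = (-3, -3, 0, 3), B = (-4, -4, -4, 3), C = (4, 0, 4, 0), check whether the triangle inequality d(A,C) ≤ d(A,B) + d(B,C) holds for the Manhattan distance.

d(A,B) = 1 + 1 + 4 + 0 = 6, d(B,C) = 8 + 4 + 8 + 3 = 23, d(A,C) = 7 + 3 + 4 + 3 = 17.
d(A,C) = 17 ≤ 6 + 23 = 29. Triangle inequality is satisfied.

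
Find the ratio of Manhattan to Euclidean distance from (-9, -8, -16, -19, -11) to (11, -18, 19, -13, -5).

L1 = |-9 - 11| + |-8 - (-18)| + |-16 - 19| + |-19 - (-13)| + |-11 - (-5)| = 20 + 10 + 35 + 6 + 6 = 77
L2 = √(20² + 10² + 35² + 6² + 6²) = √1797 ≈ 42.391
L1 ≥ L2 always (equality iff movement is along one axis); L1 > L2 here.
Ratio L1/L2 = 77/√1797 ≈ 1.8164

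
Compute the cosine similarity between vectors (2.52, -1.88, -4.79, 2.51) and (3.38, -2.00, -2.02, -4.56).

With u = (2.52, -1.88, -4.79, 2.51), v = (3.38, -2.00, -2.02, -4.56):
u·v = 2.52·3.38 + (-1.88)·(-2) + (-4.79)·(-2.02) + 2.51·(-4.56) = 8.5176 + 3.76 + 9.6758 + (-11.4456) = 10.5078.
|u| = √(2.52² + (-1.88)² + (-4.79)² + 2.51²) = √(6.3504 + 3.5344 + 22.9441 + 6.3001) = √39.129, |v| = √(3.38² + (-2)² + (-2.02)² + (-4.56)²) = √(11.4244 + 4 + 4.0804 + 20.7936) = √40.2984.
cos θ = (u·v)/(|u||v|) = 10.5078/(√39.129·√40.2984) ≈ 0.2646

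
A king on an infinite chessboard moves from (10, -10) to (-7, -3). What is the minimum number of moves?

max(|x_i - y_i|) = max(|10 - (-7)|, |-10 - (-3)|) = max(17, 7) = 17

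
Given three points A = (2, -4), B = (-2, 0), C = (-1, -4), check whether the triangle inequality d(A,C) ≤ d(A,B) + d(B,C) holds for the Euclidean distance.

d(A,B) = √(4² + 4²) = √32 ≈ 5.6569, d(B,C) = √(1² + 4²) = √17 ≈ 4.1231, d(A,C) = √(3² + 0²) = √9 = 3.
d(A,C) = 3 ≤ 5.6569 + 4.1231 = 9.78. Triangle inequality is satisfied.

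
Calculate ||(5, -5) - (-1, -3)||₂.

√(Σ(x_i - y_i)²) = √((5 - (-1))² + (-5 - (-3))²)
= √(6² + (-2)²) = √(36 + 4) = √40 ≈ 6.3246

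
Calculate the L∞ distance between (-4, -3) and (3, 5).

max(|x_i - y_i|) = max(|-4 - 3|, |-3 - 5|) = max(7, 8) = 8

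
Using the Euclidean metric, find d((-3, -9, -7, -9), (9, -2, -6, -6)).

√(Σ(x_i - y_i)²) = √((-3 - 9)² + (-9 - (-2))² + (-7 - (-6))² + (-9 - (-6))²)
= √((-12)² + (-7)² + (-1)² + (-3)²) = √(144 + 49 + 1 + 9) = √203 ≈ 14.2478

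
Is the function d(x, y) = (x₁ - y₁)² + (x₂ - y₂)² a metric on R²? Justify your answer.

No. The squared Euclidean distance fails the triangle inequality. Counterexample: x = (0, 0), y = (4, 1), z = (8, 2). d(x,z) = 8² + 2² = 68, but d(x,y) + d(y,z) = (4² + 1²) + (4² + 1²) = 17 + 17 = 34. Since 68 > 34, the triangle inequality is violated. (Note: √d, the ordinary Euclidean distance, IS a metric.)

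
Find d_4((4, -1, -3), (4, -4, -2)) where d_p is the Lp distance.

(Σ|x_i - y_i|^4)^(1/4) = (|4 - 4|^4 + |-1 - (-4)|^4 + |-3 - (-2)|^4)^(1/4)
= (0^4 + 3^4 + 1^4)^(1/4) = (0 + 81 + 1)^(1/4) = (82)^(1/4) ≈ 3.0092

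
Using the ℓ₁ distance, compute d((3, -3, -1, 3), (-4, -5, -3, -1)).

Σ|x_i - y_i| = |3 - (-4)| + |-3 - (-5)| + |-1 - (-3)| + |3 - (-1)| = 7 + 2 + 2 + 4 = 15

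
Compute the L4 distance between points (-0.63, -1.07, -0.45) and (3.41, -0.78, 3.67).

(Σ|x_i - y_i|^4)^(1/4) = (|-0.63 - 3.41|^4 + |-1.07 - (-0.78)|^4 + |-0.45 - 3.67|^4)^(1/4)
= (4.04^4 + 0.29^4 + 4.12^4)^(1/4) ≈ (266.3946 + 0.0071 + 288.1303)^(1/4) = (554.532)^(1/4) ≈ 4.8527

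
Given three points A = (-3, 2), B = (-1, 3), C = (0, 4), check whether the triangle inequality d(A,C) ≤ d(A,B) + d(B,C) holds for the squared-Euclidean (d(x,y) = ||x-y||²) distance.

d(A,B) = 2² + 1² = 5, d(B,C) = 1² + 1² = 2, d(A,C) = 3² + 2² = 13.
d(A,C) = 13 > 5 + 2 = 7. Triangle inequality is VIOLATED. (Squared-Euclidean is not a metric — this is a counterexample.)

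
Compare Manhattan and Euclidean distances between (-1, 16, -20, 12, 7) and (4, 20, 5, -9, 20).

L1 = |-1 - 4| + |16 - 20| + |-20 - 5| + |12 - (-9)| + |7 - 20| = 5 + 4 + 25 + 21 + 13 = 68
L2 = √(5² + 4² + 25² + 21² + 13²) = √1276 ≈ 35.7211
L1 ≥ L2 always (equality iff movement is along one axis); L1 > L2 here.
Ratio L1/L2 = 68/√1276 ≈ 1.9036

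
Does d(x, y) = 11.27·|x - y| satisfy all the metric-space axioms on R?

Yes. Since |x - y| is a metric on R and 11.27 > 0, the positive scalar multiple 11.27·|x - y| is also a metric: scaling by a positive constant preserves non-negativity, identity (d=0 ⟺ |x-y|=0 ⟺ x=y), symmetry, and the triangle inequality.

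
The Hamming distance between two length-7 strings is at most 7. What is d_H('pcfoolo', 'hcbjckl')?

Differing positions: 1, 3, 4, 5, 6, 7. Hamming distance = 6. The maximum possible Hamming distance for length-7 strings is 7, so d_H/7 = 6/7 ≈ 0.8571.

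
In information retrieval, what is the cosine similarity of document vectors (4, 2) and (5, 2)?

With u = (4, 2), v = (5, 2):
u·v = 4·5 + 2·2 = 20 + 4 = 24.
|u| = √(4² + 2²) = √20, |v| = √(5² + 2²) = √29, so |u||v| = √(20·29) = √580.
cos θ = (u·v)/(|u||v|) = 24/√580 ≈ 0.9965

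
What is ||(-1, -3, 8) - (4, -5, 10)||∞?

max(|x_i - y_i|) = max(|-1 - 4|, |-3 - (-5)|, |8 - 10|) = max(5, 2, 2) = 5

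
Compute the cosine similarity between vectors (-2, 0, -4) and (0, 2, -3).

With u = (-2, 0, -4), v = (0, 2, -3):
u·v = (-2)·0 + 0·2 + (-4)·(-3) = 0 + 0 + 12 = 12.
|u| = √((-2)² + 0² + (-4)²) = √20, |v| = √(0² + 2² + (-3)²) = √13, so |u||v| = √(20·13) = √260.
cos θ = (u·v)/(|u||v|) = 12/√260 ≈ 0.7442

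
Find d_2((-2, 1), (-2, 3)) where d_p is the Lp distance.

(Σ|x_i - y_i|^2)^(1/2) = (|-2 - (-2)|^2 + |1 - 3|^2)^(1/2)
= (0^2 + 2^2)^(1/2) = (0 + 4)^(1/2) = (4)^(1/2) = 2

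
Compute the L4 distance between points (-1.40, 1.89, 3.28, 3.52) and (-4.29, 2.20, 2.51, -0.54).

(Σ|x_i - y_i|^4)^(1/4) = (|-1.4 - (-4.29)|^4 + |1.89 - 2.2|^4 + |3.28 - 2.51|^4 + |3.52 - (-0.54)|^4)^(1/4)
= (2.89^4 + 0.31^4 + 0.77^4 + 4.06^4)^(1/4) ≈ (69.7576 + 0.0092 + 0.3515 + 271.7091)^(1/4) = (341.8274)^(1/4) ≈ 4.2998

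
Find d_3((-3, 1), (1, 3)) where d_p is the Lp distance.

(Σ|x_i - y_i|^3)^(1/3) = (|-3 - 1|^3 + |1 - 3|^3)^(1/3)
= (4^3 + 2^3)^(1/3) = (64 + 8)^(1/3) = (72)^(1/3) ≈ 4.1602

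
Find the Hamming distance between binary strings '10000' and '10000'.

Differing positions: none. Hamming distance = 0.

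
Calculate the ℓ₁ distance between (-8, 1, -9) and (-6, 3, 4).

Σ|x_i - y_i| = |-8 - (-6)| + |1 - 3| + |-9 - 4| = 2 + 2 + 13 = 17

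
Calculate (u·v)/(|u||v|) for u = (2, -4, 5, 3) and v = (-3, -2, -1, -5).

With u = (2, -4, 5, 3), v = (-3, -2, -1, -5):
u·v = 2·(-3) + (-4)·(-2) + 5·(-1) + 3·(-5) = (-6) + 8 + (-5) + (-15) = -18.
|u| = √(2² + (-4)² + 5² + 3²) = √54, |v| = √((-3)² + (-2)² + (-1)² + (-5)²) = √39, so |u||v| = √(54·39) = √2106.
cos θ = (u·v)/(|u||v|) = -18/√2106 ≈ -0.3922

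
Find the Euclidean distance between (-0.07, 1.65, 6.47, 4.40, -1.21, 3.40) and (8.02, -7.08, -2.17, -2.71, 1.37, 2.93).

√(Σ(x_i - y_i)²) = √((-0.07 - 8.02)² + (1.65 - (-7.08))² + (6.47 - (-2.17))² + (4.4 - (-2.71))² + (-1.21 - 1.37)² + (3.4 - 2.93)²)
= √((-8.09)² + 8.73² + 8.64² + 7.11² + (-2.58)² + 0.47²) = √(65.4481 + 76.2129 + 74.6496 + 50.5521 + 6.6564 + 0.2209) = √273.74 ≈ 16.5451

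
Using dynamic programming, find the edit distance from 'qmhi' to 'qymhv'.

Let D[i][j] be the edit distance between the first i characters of 'qmhi' and the first j characters of 'qymhv', with D[i][0] = i, D[0][j] = j, and D[i][j] = D[i-1][j-1] if the characters match, else 1 + min(D[i-1][j], D[i][j-1], D[i-1][j-1]). Filling the table (rows: prefixes of 'qmhi', columns: prefixes of 'qymhv'):
     ε  q  y  m  h  v
  ε  0  1  2  3  4  5
  q  1  0  1  2  3  4
  m  2  1  1  1  2  3
  h  3  2  2  2  1  2
  i  4  3  3  3  2  2
The bottom-right entry gives D[4][5] = 2, so no sequence of fewer than 2 edits works. Backtracking through the table gives one optimal edit sequence (2 edits):
  qmhi → qymhi (ins y @2)
  qymhi → qymhv (sub i→v @5)
Edit distance = 2.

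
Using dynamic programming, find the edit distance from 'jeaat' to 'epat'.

Let D[i][j] be the edit distance between the first i characters of 'jeaat' and the first j characters of 'epat', with D[i][0] = i, D[0][j] = j, and D[i][j] = D[i-1][j-1] if the characters match, else 1 + min(D[i-1][j], D[i][j-1], D[i-1][j-1]). Filling the table (rows: prefixes of 'jeaat', columns: prefixes of 'epat'):
     ε  e  p  a  t
  ε  0  1  2  3  4
  j  1  1  2  3  4
  e  2  1  2  3  4
  a  3  2  2  2  3
  a  4  3  3  2  3
  t  5  4  4  3  2
The bottom-right entry gives D[5][4] = 2, so no sequence of fewer than 2 edits works. Backtracking through the table gives one optimal edit sequence (2 edits):
  jeaat → eaat (del j @1)
  eaat → epat (sub a→p @2)
Edit distance = 2.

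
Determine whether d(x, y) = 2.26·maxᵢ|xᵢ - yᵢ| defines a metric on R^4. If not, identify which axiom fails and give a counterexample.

Yes. The L∞ (Chebyshev) norm induces a metric on R^4, and multiplying a metric by a positive constant 2.26 > 0 preserves all four axioms: non-negativity (2.26·||x-y|| ≥ 0), identity (2.26·||x-y|| = 0 ⟺ ||x-y|| = 0 ⟺ x = y), symmetry (||x-y|| = ||y-x||), and the triangle inequality (2.26·||x-z|| ≤ 2.26·||x-y|| + 2.26·||y-z||). So d is a metric.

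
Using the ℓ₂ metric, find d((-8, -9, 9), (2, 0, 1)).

√(Σ(x_i - y_i)²) = √((-8 - 2)² + (-9 - 0)² + (9 - 1)²)
= √((-10)² + (-9)² + 8²) = √(100 + 81 + 64) = √245 ≈ 15.6525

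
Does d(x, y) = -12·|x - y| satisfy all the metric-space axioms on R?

No. With c = -12 < 0, d fails non-negativity: d(5, 9) = -12·|5 - 9| = -12·4 = -48 < 0.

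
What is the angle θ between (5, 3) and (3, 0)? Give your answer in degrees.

With u = (5, 3), v = (3, 0):
u·v = 5·3 + 3·0 = 15 + 0 = 15.
|u| = √(5² + 3²) = √34, |v| = √(3² + 0²) = √9, so |u||v| = √(34·9) = √306.
cos θ = (u·v)/(|u||v|) = 15/√306 ≈ 0.857493
θ = arccos(0.857493) ≈ 30.96°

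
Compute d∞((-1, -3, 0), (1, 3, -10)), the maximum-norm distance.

max(|x_i - y_i|) = max(|-1 - 1|, |-3 - 3|, |0 - (-10)|) = max(2, 6, 10) = 10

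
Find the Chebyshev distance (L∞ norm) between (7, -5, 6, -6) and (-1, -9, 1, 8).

max(|x_i - y_i|) = max(|7 - (-1)|, |-5 - (-9)|, |6 - 1|, |-6 - 8|) = max(8, 4, 5, 14) = 14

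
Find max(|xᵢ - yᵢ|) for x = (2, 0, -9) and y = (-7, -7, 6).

max(|x_i - y_i|) = max(|2 - (-7)|, |0 - (-7)|, |-9 - 6|) = max(9, 7, 15) = 15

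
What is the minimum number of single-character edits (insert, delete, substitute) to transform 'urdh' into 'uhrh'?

Let D[i][j] be the edit distance between the first i characters of 'urdh' and the first j characters of 'uhrh', with D[i][0] = i, D[0][j] = j, and D[i][j] = D[i-1][j-1] if the characters match, else 1 + min(D[i-1][j], D[i][j-1], D[i-1][j-1]). Filling the table (rows: prefixes of 'urdh', columns: prefixes of 'uhrh'):
     ε  u  h  r  h
  ε  0  1  2  3  4
  u  1  0  1  2  3
  r  2  1  1  1  2
  d  3  2  2  2  2
  h  4  3  2  3  2
The bottom-right entry gives D[4][4] = 2, so no sequence of fewer than 2 edits works. Backtracking through the table gives one optimal edit sequence (2 edits):
  urdh → uhdh (sub r→h @2)
  uhdh → uhrh (sub d→r @3)
Edit distance = 2.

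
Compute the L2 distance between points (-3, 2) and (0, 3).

(Σ|x_i - y_i|^2)^(1/2) = (|-3 - 0|^2 + |2 - 3|^2)^(1/2)
= (3^2 + 1^2)^(1/2) = (9 + 1)^(1/2) = (10)^(1/2) ≈ 3.1623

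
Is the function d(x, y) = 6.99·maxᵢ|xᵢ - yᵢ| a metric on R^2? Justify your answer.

Yes. The L∞ (Chebyshev) norm induces a metric on R^2, and multiplying a metric by a positive constant 6.99 > 0 preserves all four axioms: non-negativity (6.99·||x-y|| ≥ 0), identity (6.99·||x-y|| = 0 ⟺ ||x-y|| = 0 ⟺ x = y), symmetry (||x-y|| = ||y-x||), and the triangle inequality (6.99·||x-z|| ≤ 6.99·||x-y|| + 6.99·||y-z||). So d is a metric.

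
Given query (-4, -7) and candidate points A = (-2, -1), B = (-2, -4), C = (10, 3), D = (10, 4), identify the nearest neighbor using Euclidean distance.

Distances: d(A) ≈ 6.3246, d(B) ≈ 3.6056, d(C) ≈ 17.2047, d(D) ≈ 17.8045. Nearest: B = (-2, -4) with distance 3.6056.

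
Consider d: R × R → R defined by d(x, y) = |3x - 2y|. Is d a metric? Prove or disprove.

No. d fails symmetry: d(8, 9) = |3·8 - 2·9| = |6| = 6, but d(9, 8) = |3·9 - 2·8| = |11| = 11. Since 6 ≠ 11, d(x,y) ≠ d(y,x) in general.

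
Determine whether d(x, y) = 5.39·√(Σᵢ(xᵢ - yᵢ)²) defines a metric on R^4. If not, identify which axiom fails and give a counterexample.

Yes. The L2 (Euclidean) norm induces a metric on R^4, and multiplying a metric by a positive constant 5.39 > 0 preserves all four axioms: non-negativity (5.39·||x-y|| ≥ 0), identity (5.39·||x-y|| = 0 ⟺ ||x-y|| = 0 ⟺ x = y), symmetry (||x-y|| = ||y-x||), and the triangle inequality (5.39·||x-z|| ≤ 5.39·||x-y|| + 5.39·||y-z||). So d is a metric.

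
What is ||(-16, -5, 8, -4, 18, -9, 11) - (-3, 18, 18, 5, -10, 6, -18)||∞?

max(|x_i - y_i|) = max(|-16 - (-3)|, |-5 - 18|, |8 - 18|, |-4 - 5|, |18 - (-10)|, |-9 - 6|, |11 - (-18)|) = max(13, 23, 10, 9, 28, 15, 29) = 29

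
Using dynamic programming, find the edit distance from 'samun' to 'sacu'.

Let D[i][j] be the edit distance between the first i characters of 'samun' and the first j characters of 'sacu', with D[i][0] = i, D[0][j] = j, and D[i][j] = D[i-1][j-1] if the characters match, else 1 + min(D[i-1][j], D[i][j-1], D[i-1][j-1]). Filling the table (rows: prefixes of 'samun', columns: prefixes of 'sacu'):
     ε  s  a  c  u
  ε  0  1  2  3  4
  s  1  0  1  2  3
  a  2  1  0  1  2
  m  3  2  1  1  2
  u  4  3  2  2  1
  n  5  4  3  3  2
The bottom-right entry gives D[5][4] = 2, so no sequence of fewer than 2 edits works. Backtracking through the table gives one optimal edit sequence (2 edits):
  samun → sacun (sub m→c @3)
  sacun → sacu (del n @5)
Edit distance = 2.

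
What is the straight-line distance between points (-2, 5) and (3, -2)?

√(Σ(x_i - y_i)²) = √((-2 - 3)² + (5 - (-2))²)
= √((-5)² + 7²) = √(25 + 49) = √74 ≈ 8.6023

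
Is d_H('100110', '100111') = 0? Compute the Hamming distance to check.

Differing positions: 6. Hamming distance = 1, so the claim that d_H = 0 is false.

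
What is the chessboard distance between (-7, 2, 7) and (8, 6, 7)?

max(|x_i - y_i|) = max(|-7 - 8|, |2 - 6|, |7 - 7|) = max(15, 4, 0) = 15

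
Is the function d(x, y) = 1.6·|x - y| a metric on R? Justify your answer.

Yes. Since |x - y| is a metric on R and 1.6 > 0, the positive scalar multiple 1.6·|x - y| is also a metric: scaling by a positive constant preserves non-negativity, identity (d=0 ⟺ |x-y|=0 ⟺ x=y), symmetry, and the triangle inequality.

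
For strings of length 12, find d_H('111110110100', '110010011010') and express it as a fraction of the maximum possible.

Differing positions: 3, 4, 7, 9, 10, 11. Hamming distance = 6. The maximum possible Hamming distance for length-12 strings is 12, so d_H/12 = 6/12 = 0.5.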